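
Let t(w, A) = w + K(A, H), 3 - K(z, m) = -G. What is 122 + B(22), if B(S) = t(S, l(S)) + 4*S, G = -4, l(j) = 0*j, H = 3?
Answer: 231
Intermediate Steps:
l(j) = 0
K(z, m) = -1 (K(z, m) = 3 - (-1)*(-4) = 3 - 1*4 = 3 - 4 = -1)
t(w, A) = -1 + w (t(w, A) = w - 1 = -1 + w)
B(S) = -1 + 5*S (B(S) = (-1 + S) + 4*S = -1 + 5*S)
122 + B(22) = 122 + (-1 + 5*22) = 122 + (-1 + 110) = 122 + 109 = 231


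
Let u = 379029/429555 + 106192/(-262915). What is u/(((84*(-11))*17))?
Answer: -34309273/1126352889508 ≈ -3.0461e-5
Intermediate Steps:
u = 102927819/215117053 (u = 379029*(1/429555) + 106192*(-1/262915) = 18049/20455 - 106192/262915 = 102927819/215117053 ≈ 0.47847)
u/(((84*(-11))*17)) = 102927819/(215117053*(((84*(-11))*17))) = 102927819/(215117053*((-924*17))) = (102927819/215117053)/(-15708) = (102927819/215117053)*(-1/15708) = -34309273/1126352889508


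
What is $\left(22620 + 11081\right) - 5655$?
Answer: $28046$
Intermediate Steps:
$\left(22620 + 11081\right) - 5655 = 33701 - 5655 = 28046$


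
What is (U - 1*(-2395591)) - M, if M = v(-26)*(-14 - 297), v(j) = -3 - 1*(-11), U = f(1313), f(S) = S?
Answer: 2399392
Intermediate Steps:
U = 1313
v(j) = 8 (v(j) = -3 + 11 = 8)
M = -2488 (M = 8*(-14 - 297) = 8*(-311) = -2488)
(U - 1*(-2395591)) - M = (1313 - 1*(-2395591)) - 1*(-2488) = (1313 + 2395591) + 2488 = 2396904 + 2488 = 2399392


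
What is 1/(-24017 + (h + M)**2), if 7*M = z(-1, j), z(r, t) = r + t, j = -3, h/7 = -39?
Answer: 49/2490392 ≈ 1.9676e-5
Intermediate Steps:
h = -273 (h = 7*(-39) = -273)
M = -4/7 (M = (-1 - 3)/7 = (1/7)*(-4) = -4/7 ≈ -0.57143)
1/(-24017 + (h + M)**2) = 1/(-24017 + (-273 - 4/7)**2) = 1/(-24017 + (-1915/7)**2) = 1/(-24017 + 3667225/49) = 1/(2490392/49) = 49/2490392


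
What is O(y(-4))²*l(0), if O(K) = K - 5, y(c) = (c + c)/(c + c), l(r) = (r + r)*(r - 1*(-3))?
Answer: 0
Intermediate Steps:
l(r) = 2*r*(3 + r) (l(r) = (2*r)*(r + 3) = (2*r)*(3 + r) = 2*r*(3 + r))
y(c) = 1 (y(c) = (2*c)/((2*c)) = (2*c)*(1/(2*c)) = 1)
O(K) = -5 + K
O(y(-4))²*l(0) = (-5 + 1)²*(2*0*(3 + 0)) = (-4)²*(2*0*3) = 16*0 = 0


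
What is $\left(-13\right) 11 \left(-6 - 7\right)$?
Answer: $1859$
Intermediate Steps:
$\left(-13\right) 11 \left(-6 - 7\right) = - 143 \left(-6 - 7\right) = \left(-143\right) \left(-13\right) = 1859$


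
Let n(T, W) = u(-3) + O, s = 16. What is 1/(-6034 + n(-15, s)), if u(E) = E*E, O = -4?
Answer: -1/6029 ≈ -0.00016587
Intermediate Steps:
u(E) = E²
n(T, W) = 5 (n(T, W) = (-3)² - 4 = 9 - 4 = 5)
1/(-6034 + n(-15, s)) = 1/(-6034 + 5) = 1/(-6029) = -1/6029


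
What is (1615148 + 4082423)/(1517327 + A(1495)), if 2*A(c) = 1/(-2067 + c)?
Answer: 6518021224/1735822087 ≈ 3.7550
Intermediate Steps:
A(c) = 1/(2*(-2067 + c))
(1615148 + 4082423)/(1517327 + A(1495)) = (1615148 + 4082423)/(1517327 + 1/(2*(-2067 + 1495))) = 5697571/(1517327 + (½)/(-572)) = 5697571/(1517327 + (½)*(-1/572)) = 5697571/(1517327 - 1/1144) = 5697571/(1735822087/1144) = 5697571*(1144/1735822087) = 6518021224/1735822087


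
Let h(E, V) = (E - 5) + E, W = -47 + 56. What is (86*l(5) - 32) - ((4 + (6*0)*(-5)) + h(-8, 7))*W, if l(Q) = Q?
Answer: 551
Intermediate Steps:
W = 9
h(E, V) = -5 + 2*E (h(E, V) = (-5 + E) + E = -5 + 2*E)
(86*l(5) - 32) - ((4 + (6*0)*(-5)) + h(-8, 7))*W = (86*5 - 32) - ((4 + (6*0)*(-5)) + (-5 + 2*(-8)))*9 = (430 - 32) - ((4 + 0*(-5)) + (-5 - 16))*9 = 398 - ((4 + 0) - 21)*9 = 398 - (4 - 21)*9 = 398 - (-17)*9 = 398 - 1*(-153) = 398 + 153 = 551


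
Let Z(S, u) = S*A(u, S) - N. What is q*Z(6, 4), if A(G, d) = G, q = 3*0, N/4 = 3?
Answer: 0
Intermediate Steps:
N = 12 (N = 4*3 = 12)
q = 0
Z(S, u) = -12 + S*u (Z(S, u) = S*u - 1*12 = S*u - 12 = -12 + S*u)
q*Z(6, 4) = 0*(-12 + 6*4) = 0*(-12 + 24) = 0*12 = 0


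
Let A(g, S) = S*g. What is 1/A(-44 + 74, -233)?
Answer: -1/6990 ≈ -0.00014306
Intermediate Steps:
1/A(-44 + 74, -233) = 1/(-233*(-44 + 74)) = 1/(-233*30) = 1/(-6990) = -1/6990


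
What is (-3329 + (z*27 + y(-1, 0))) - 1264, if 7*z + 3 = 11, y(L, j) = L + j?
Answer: -31942/7 ≈ -4563.1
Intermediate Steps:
z = 8/7 (z = -3/7 + (⅐)*11 = -3/7 + 11/7 = 8/7 ≈ 1.1429)
(-3329 + (z*27 + y(-1, 0))) - 1264 = (-3329 + ((8/7)*27 + (-1 + 0))) - 1264 = (-3329 + (216/7 - 1)) - 1264 = (-3329 + 209/7) - 1264 = -23094/7 - 1264 = -31942/7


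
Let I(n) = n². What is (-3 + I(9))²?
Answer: 6084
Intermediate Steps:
(-3 + I(9))² = (-3 + 9²)² = (-3 + 81)² = 78² = 6084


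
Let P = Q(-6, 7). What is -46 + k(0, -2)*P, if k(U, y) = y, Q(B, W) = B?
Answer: -34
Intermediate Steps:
P = -6
-46 + k(0, -2)*P = -46 - 2*(-6) = -46 + 12 = -34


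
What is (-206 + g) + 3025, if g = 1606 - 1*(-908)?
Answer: 5333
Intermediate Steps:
g = 2514 (g = 1606 + 908 = 2514)
(-206 + g) + 3025 = (-206 + 2514) + 3025 = 2308 + 3025 = 5333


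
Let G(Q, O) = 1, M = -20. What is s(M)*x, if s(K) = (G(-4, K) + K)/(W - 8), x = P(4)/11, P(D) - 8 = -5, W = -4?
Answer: 19/44 ≈ 0.43182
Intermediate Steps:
P(D) = 3 (P(D) = 8 - 5 = 3)
x = 3/11 ≈ 0.27273
s(K) = -1/12 - K/12 (s(K) = (1 + K)/(-4 - 8) = (1 + K)/(-12) = (1 + K)*(-1/12) = -1/12 - K/12)
s(M)*x = (-1/12 - 1/12*(-20))*(3/11) = (-1/12 + 5/3)*(3/11) = (19/12)*(3/11) = 19/44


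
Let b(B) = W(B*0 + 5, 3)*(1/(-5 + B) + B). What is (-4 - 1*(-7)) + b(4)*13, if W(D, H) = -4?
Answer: -153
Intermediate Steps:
b(B) = -4*B - 4/(-5 + B) (b(B) = -4*(1/(-5 + B) + B) = -4*(B + 1/(-5 + B)) = -4*B - 4/(-5 + B))
(-4 - 1*(-7)) + b(4)*13 = (-4 - 1*(-7)) + (4*(-1 - 1*4**2 + 5*4)/(-5 + 4))*13 = (-4 + 7) + (4*(-1 - 1*16 + 20)/(-1))*13 = 3 + (4*(-1)*(-1 - 16 + 20))*13 = 3 + (4*(-1)*3)*13 = 3 - 12*13 = 3 - 156 = -153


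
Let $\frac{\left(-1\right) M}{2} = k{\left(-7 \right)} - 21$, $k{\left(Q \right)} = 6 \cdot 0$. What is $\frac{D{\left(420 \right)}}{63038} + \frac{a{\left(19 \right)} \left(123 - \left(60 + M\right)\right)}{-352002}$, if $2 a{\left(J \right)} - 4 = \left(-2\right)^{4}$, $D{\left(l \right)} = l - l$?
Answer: $- \frac{5}{8381} \approx -0.00059659$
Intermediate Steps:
$D{\left(l \right)} = 0$
$k{\left(Q \right)} = 0$
$M = 42$ ($M = - 2 \left(0 - 21\right) = \left(-2\right) \left(-21\right) = 42$)
$a{\left(J \right)} = 10$ ($a{\left(J \right)} = 2 + \frac{\left(-2\right)^{4}}{2} = 2 + \frac{1}{2} \cdot 16 = 2 + 8 = 10$)
$\frac{D{\left(420 \right)}}{63038} + \frac{a{\left(19 \right)} \left(123 - \left(60 + M\right)\right)}{-352002} = \frac{0}{63038} + \frac{10 \left(123 - 102\right)}{-352002} = 0 \cdot \frac{1}{63038} + 10 \left(123 - 102\right) \left(- \frac{1}{352002}\right) = 0 + 10 \left(123 - 102\right) \left(- \frac{1}{352002}\right) = 0 + 10 \cdot 21 \left(- \frac{1}{352002}\right) = 0 + 210 \left(- \frac{1}{352002}\right) = 0 - \frac{5}{8381} = - \frac{5}{8381}$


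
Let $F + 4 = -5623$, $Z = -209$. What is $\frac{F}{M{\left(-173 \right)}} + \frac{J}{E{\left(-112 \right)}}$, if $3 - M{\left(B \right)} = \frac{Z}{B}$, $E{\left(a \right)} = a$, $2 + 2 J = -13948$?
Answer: $- \frac{53433251}{17360} \approx -3078.0$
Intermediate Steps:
$J = -6975$ ($J = -1 + \frac{1}{2} \left(-13948\right) = -1 - 6974 = -6975$)
$F = -5627$ ($F = -4 - 5623 = -5627$)
$M{\left(B \right)} = 3 + \frac{209}{B}$ ($M{\left(B \right)} = 3 - - \frac{209}{B} = 3 + \frac{209}{B}$)
$\frac{F}{M{\left(-173 \right)}} + \frac{J}{E{\left(-112 \right)}} = - \frac{5627}{3 + \frac{209}{-173}} - \frac{6975}{-112} = - \frac{5627}{3 + 209 \left(- \frac{1}{173}\right)} - - \frac{6975}{112} = - \frac{5627}{3 - \frac{209}{173}} + \frac{6975}{112} = - \frac{5627}{\frac{310}{173}} + \frac{6975}{112} = \left(-5627\right) \frac{173}{310} + \frac{6975}{112} = - \frac{973471}{310} + \frac{6975}{112} = - \frac{53433251}{17360}$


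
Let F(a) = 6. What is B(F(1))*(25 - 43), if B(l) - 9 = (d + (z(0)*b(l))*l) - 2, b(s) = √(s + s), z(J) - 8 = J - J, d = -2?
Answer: -90 - 1728*√3 ≈ -3083.0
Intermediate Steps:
z(J) = 8 (z(J) = 8 + (J - J) = 8 + 0 = 8)
b(s) = √2*√s (b(s) = √(2*s) = √2*√s)
B(l) = 5 + 8*√2*l^(3/2) (B(l) = 9 + ((-2 + (8*(√2*√l))*l) - 2) = 9 + ((-2 + (8*√2*√l)*l) - 2) = 9 + ((-2 + 8*√2*l^(3/2)) - 2) = 9 + (-4 + 8*√2*l^(3/2)) = 5 + 8*√2*l^(3/2))
B(F(1))*(25 - 43) = (5 + 8*√2*6^(3/2))*(25 - 43) = (5 + 8*√2*(6*√6))*(-18) = (5 + 96*√3)*(-18) = -90 - 1728*√3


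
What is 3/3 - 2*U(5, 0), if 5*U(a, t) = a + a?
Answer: -3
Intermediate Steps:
U(a, t) = 2*a/5 (U(a, t) = (a + a)/5 = (2*a)/5 = 2*a/5)
3/3 - 2*U(5, 0) = 3/3 - 4*5/5 = 3*(⅓) - 2*2 = 1 - 4 = -3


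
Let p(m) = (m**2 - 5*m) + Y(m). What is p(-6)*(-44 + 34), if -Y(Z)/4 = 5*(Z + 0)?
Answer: -1860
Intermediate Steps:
Y(Z) = -20*Z (Y(Z) = -20*(Z + 0) = -20*Z)
p(m) = m**2 - 25*m (p(m) = (m**2 - 5*m) - 20*m = m**2 - 25*m)
p(-6)*(-44 + 34) = (-6*(-25 - 6))*(-44 + 34) = -6*(-31)*(-10) = 186*(-10) = -1860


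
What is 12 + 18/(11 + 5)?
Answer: 105/8 ≈ 13.125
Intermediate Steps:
12 + 18/(11 + 5) = 12 + 18/16 = 12 + 18*(1/16) = 12 + 9/8 = 105/8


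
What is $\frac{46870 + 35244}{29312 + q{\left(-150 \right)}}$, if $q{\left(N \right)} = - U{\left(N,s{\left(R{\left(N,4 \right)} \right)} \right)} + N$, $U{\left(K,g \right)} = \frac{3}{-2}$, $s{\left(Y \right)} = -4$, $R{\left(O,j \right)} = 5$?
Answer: $\frac{164228}{58327} \approx 2.8156$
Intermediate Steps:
$U{\left(K,g \right)} = - \frac{3}{2}$ ($U{\left(K,g \right)} = 3 \left(- \frac{1}{2}\right) = - \frac{3}{2}$)
$q{\left(N \right)} = \frac{3}{2} + N$ ($q{\left(N \right)} = \left(-1\right) \left(- \frac{3}{2}\right) + N = \frac{3}{2} + N$)
$\frac{46870 + 35244}{29312 + q{\left(-150 \right)}} = \frac{46870 + 35244}{29312 + \left(\frac{3}{2} - 150\right)} = \frac{82114}{29312 - \frac{297}{2}} = \frac{82114}{\frac{58327}{2}} = 82114 \cdot \frac{2}{58327} = \frac{164228}{58327}$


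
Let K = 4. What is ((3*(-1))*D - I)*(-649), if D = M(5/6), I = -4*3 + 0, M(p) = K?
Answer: 0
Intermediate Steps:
M(p) = 4
I = -12 (I = -12 + 0 = -12)
D = 4
((3*(-1))*D - I)*(-649) = ((3*(-1))*4 - 1*(-12))*(-649) = (-3*4 + 12)*(-649) = (-12 + 12)*(-649) = 0*(-649) = 0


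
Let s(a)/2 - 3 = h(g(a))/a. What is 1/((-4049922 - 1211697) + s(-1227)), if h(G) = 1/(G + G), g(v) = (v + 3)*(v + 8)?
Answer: -1830752712/9632712269244457 ≈ -1.9006e-7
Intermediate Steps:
g(v) = (3 + v)*(8 + v)
h(G) = 1/(2*G)
s(a) = 6 + 1/(a*(24 + a² + 11*a)) (s(a) = 6 + 2*((1/(2*(24 + a² + 11*a)))/a) = 6 + 2*(1/(2*a*(24 + a² + 11*a))) = 6 + 1/(a*(24 + a² + 11*a)))
1/((-4049922 - 1211697) + s(-1227)) = 1/((-4049922 - 1211697) + (6 + 1/((-1227)*(24 + (-1227)² + 11*(-1227))))) = 1/(-5261619 + (6 - 1/(1227*(24 + 1505529 - 13497)))) = 1/(-5261619 + (6 - 1/1227/1492056)) = 1/(-5261619 + (6 - 1/1227*1/1492056)) = 1/(-5261619 + (6 - 1/1830752712)) = 1/(-5261619 + 10984516271/1830752712) = 1/(-9632712269244457/1830752712) = -1830752712/9632712269244457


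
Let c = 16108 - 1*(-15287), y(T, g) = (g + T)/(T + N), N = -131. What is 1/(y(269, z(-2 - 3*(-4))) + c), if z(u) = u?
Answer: 46/1444263 ≈ 3.1850e-5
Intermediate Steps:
y(T, g) = (T + g)/(-131 + T) (y(T, g) = (g + T)/(T - 131) = (T + g)/(-131 + T))
c = 31395 (c = 16108 + 15287 = 31395)
1/(y(269, z(-2 - 3*(-4))) + c) = 1/((269 + (-2 - 3*(-4)))/(-131 + 269) + 31395) = 1/((269 + (-2 + 12))/138 + 31395) = 1/((269 + 10)/138 + 31395) = 1/((1/138)*279 + 31395) = 1/(93/46 + 31395) = 1/(1444263/46) = 46/1444263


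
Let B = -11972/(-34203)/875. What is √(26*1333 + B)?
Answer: √1241675181470852310/5985525 ≈ 186.17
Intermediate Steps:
B = 11972/29927625 (B = -11972*(-1/34203)*(1/875) = (11972/34203)*(1/875) = 11972/29927625 ≈ 0.00040003)
√(26*1333 + B) = √(26*1333 + 11972/29927625) = √(34658 + 11972/29927625) = √(1037231639222/29927625) = √1241675181470852310/5985525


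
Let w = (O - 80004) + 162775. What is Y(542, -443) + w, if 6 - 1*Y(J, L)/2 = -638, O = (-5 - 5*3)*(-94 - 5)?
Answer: 86039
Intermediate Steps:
O = 1980 (O = (-5 - 15)*(-99) = -20*(-99) = 1980)
Y(J, L) = 1288 (Y(J, L) = 12 - 2*(-638) = 12 + 1276 = 1288)
w = 84751 (w = (1980 - 80004) + 162775 = -78024 + 162775 = 84751)
Y(542, -443) + w = 1288 + 84751 = 86039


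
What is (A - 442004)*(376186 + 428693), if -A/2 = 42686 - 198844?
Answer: -104383147752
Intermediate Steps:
A = 312316 (A = -2*(42686 - 198844) = -2*(-156158) = 312316)
(A - 442004)*(376186 + 428693) = (312316 - 442004)*(376186 + 428693) = -129688*804879 = -104383147752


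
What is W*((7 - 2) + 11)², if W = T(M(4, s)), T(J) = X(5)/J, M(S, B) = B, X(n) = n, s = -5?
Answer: -256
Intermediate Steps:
T(J) = 5/J
W = -1 (W = 5/(-5) = 5*(-⅕) = -1)
W*((7 - 2) + 11)² = -((7 - 2) + 11)² = -(5 + 11)² = -1*16² = -1*256 = -256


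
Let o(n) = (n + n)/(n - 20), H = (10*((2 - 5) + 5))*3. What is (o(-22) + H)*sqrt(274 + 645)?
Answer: 1282*sqrt(919)/21 ≈ 1850.7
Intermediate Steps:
H = 60 (H = (10*(-3 + 5))*3 = (10*2)*3 = 20*3 = 60)
o(n) = 2*n/(-20 + n) (o(n) = (2*n)/(-20 + n) = 2*n/(-20 + n))
(o(-22) + H)*sqrt(274 + 645) = (2*(-22)/(-20 - 22) + 60)*sqrt(274 + 645) = (2*(-22)/(-42) + 60)*sqrt(919) = (2*(-22)*(-1/42) + 60)*sqrt(919) = (22/21 + 60)*sqrt(919) = 1282*sqrt(919)/21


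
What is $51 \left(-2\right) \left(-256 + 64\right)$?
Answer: $19584$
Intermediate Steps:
$51 \left(-2\right) \left(-256 + 64\right) = \left(-102\right) \left(-192\right) = 19584$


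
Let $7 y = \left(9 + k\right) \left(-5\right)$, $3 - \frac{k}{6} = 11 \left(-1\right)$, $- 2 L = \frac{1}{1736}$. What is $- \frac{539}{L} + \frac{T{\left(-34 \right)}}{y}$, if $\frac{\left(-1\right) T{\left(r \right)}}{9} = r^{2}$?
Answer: $\frac{290092516}{155} \approx 1.8716 \cdot 10^{6}$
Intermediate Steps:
$L = - \frac{1}{3472}$ ($L = - \frac{1}{2 \cdot 1736} = \left(- \frac{1}{2}\right) \frac{1}{1736} = - \frac{1}{3472} \approx -0.00028802$)
$k = 84$ ($k = 18 - 6 \cdot 11 \left(-1\right) = 18 - -66 = 18 + 66 = 84$)
$T{\left(r \right)} = - 9 r^{2}$
$y = - \frac{465}{7}$ ($y = \frac{\left(9 + 84\right) \left(-5\right)}{7} = \frac{93 \left(-5\right)}{7} = \frac{1}{7} \left(-465\right) = - \frac{465}{7} \approx -66.429$)
$- \frac{539}{L} + \frac{T{\left(-34 \right)}}{y} = - \frac{539}{- \frac{1}{3472}} + \frac{\left(-9\right) \left(-34\right)^{2}}{- \frac{465}{7}} = \left(-539\right) \left(-3472\right) + \left(-9\right) 1156 \left(- \frac{7}{465}\right) = 1871408 - - \frac{24276}{155} = 1871408 + \frac{24276}{155} = \frac{290092516}{155}$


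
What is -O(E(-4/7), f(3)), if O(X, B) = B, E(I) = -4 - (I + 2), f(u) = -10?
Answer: 10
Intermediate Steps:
E(I) = -6 - I (E(I) = -4 - (2 + I) = -4 + (-2 - I) = -6 - I)
-O(E(-4/7), f(3)) = -1*(-10) = 10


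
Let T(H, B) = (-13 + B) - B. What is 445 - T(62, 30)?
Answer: 458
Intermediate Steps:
T(H, B) = -13
445 - T(62, 30) = 445 - 1*(-13) = 445 + 13 = 458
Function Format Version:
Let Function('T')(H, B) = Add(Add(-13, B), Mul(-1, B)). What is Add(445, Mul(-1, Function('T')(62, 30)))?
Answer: 458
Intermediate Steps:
Function('T')(H, B) = -13
Add(445, Mul(-1, Function('T')(62, 30))) = Add(445, Mul(-1, -13)) = Add(445, 13) = 458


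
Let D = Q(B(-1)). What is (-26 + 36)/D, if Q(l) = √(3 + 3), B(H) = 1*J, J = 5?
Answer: 5*√6/3 ≈ 4.0825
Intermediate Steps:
B(H) = 5 (B(H) = 1*5 = 5)
Q(l) = √6
D = √6 ≈ 2.4495
(-26 + 36)/D = (-26 + 36)/(√6) = (√6/6)*10 = 5*√6/3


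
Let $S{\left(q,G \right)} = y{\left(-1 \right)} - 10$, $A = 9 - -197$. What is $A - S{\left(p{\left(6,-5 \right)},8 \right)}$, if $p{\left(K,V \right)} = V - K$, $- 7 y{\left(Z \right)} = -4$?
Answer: $\frac{1508}{7} \approx 215.43$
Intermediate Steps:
$y{\left(Z \right)} = \frac{4}{7}$ ($y{\left(Z \right)} = \left(- \frac{1}{7}\right) \left(-4\right) = \frac{4}{7}$)
$A = 206$ ($A = 9 + 197 = 206$)
$S{\left(q,G \right)} = - \frac{66}{7}$ ($S{\left(q,G \right)} = \frac{4}{7} - 10 = - \frac{66}{7}$)
$A - S{\left(p{\left(6,-5 \right)},8 \right)} = 206 - - \frac{66}{7} = 206 + \frac{66}{7} = \frac{1508}{7}$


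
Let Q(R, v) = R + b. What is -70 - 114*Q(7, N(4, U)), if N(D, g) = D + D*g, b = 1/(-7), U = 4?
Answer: -5962/7 ≈ -851.71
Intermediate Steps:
b = -1/7 ≈ -0.14286
Q(R, v) = -1/7 + R (Q(R, v) = R - 1/7 = -1/7 + R)
-70 - 114*Q(7, N(4, U)) = -70 - 114*(-1/7 + 7) = -70 - 114*48/7 = -70 - 5472/7 = -5962/7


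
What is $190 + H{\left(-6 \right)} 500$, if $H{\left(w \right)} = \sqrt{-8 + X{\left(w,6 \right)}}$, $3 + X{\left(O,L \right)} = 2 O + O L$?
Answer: $190 + 500 i \sqrt{59} \approx 190.0 + 3840.6 i$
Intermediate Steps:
$X{\left(O,L \right)} = -3 + 2 O + L O$ ($X{\left(O,L \right)} = -3 + \left(2 O + O L\right) = -3 + \left(2 O + L O\right) = -3 + 2 O + L O$)
$H{\left(w \right)} = \sqrt{-11 + 8 w}$ ($H{\left(w \right)} = \sqrt{-8 + \left(-3 + 2 w + 6 w\right)} = \sqrt{-8 + \left(-3 + 8 w\right)} = \sqrt{-11 + 8 w}$)
$190 + H{\left(-6 \right)} 500 = 190 + \sqrt{-11 + 8 \left(-6\right)} 500 = 190 + \sqrt{-11 - 48} \cdot 500 = 190 + \sqrt{-59} \cdot 500 = 190 + i \sqrt{59} \cdot 500 = 190 + 500 i \sqrt{59}$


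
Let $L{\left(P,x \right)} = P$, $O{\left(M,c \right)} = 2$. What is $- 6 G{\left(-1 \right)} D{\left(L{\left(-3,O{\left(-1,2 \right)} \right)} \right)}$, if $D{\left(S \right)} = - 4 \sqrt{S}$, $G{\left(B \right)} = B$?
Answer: $- 24 i \sqrt{3} \approx - 41.569 i$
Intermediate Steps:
$- 6 G{\left(-1 \right)} D{\left(L{\left(-3,O{\left(-1,2 \right)} \right)} \right)} = \left(-6\right) \left(-1\right) \left(- 4 \sqrt{-3}\right) = 6 \left(- 4 i \sqrt{3}\right) = - 24 i \sqrt{3}$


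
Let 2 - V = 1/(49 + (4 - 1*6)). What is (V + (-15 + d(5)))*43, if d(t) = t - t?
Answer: -26316/47 ≈ -559.92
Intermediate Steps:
d(t) = 0
V = 93/47 (V = 2 - 1/(49 + (4 - 1*6)) = 2 - 1/(49 + (4 - 6)) = 2 - 1/(49 - 2) = 2 - 1/47 = 93/47 ≈ 1.9787)
(V + (-15 + d(5)))*43 = (93/47 + (-15 + 0))*43 = (93/47 - 15)*43 = -612/47*43 = -26316/47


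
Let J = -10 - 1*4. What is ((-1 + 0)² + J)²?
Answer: 169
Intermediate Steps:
J = -14 (J = -10 - 4 = -14)
((-1 + 0)² + J)² = ((-1 + 0)² - 14)² = ((-1)² - 14)² = (1 - 14)² = (-13)² = 169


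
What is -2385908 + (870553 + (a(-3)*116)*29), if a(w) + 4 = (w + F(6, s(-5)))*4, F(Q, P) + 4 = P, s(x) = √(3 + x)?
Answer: -1623003 + 13456*I*√2 ≈ -1.623e+6 + 19030.0*I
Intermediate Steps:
F(Q, P) = -4 + P
a(w) = -20 + 4*w + 4*I*√2 (a(w) = -4 + (w + (-4 + √(3 - 5)))*4 = -4 + (w + (-4 + √(-2)))*4 = -4 + (w + (-4 + I*√2))*4 = -4 + (-4 + w + I*√2)*4 = -4 + (-16 + 4*w + 4*I*√2) = -20 + 4*w + 4*I*√2)
-2385908 + (870553 + (a(-3)*116)*29) = -2385908 + (870553 + ((-20 + 4*(-3) + 4*I*√2)*116)*29) = -2385908 + (870553 + ((-20 - 12 + 4*I*√2)*116)*29) = -2385908 + (870553 + ((-32 + 4*I*√2)*116)*29) = -2385908 + (870553 + (-3712 + 464*I*√2)*29) = -2385908 + (870553 + (-107648 + 13456*I*√2)) = -2385908 + (762905 + 13456*I*√2) = -1623003 + 13456*I*√2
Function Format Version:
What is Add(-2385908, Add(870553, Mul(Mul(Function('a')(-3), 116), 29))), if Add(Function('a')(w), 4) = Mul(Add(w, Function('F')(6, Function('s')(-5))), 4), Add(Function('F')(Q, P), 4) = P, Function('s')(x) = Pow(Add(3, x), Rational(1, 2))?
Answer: Add(-1623003, Mul(13456, I, Pow(2, Rational(1, 2)))) ≈ Add(-1.6230e+6, Mul(19030., I))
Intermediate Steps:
Function('F')(Q, P) = Add(-4, P)
Function('a')(w) = Add(-20, Mul(4, w), Mul(4, I, Pow(2, Rational(1, 2)))) (Function('a')(w) = Add(-4, Mul(Add(w, Add(-4, Pow(Add(3, -5), Rational(1, 2)))), 4)) = Add(-4, Mul(Add(w, Add(-4, Pow(-2, Rational(1, 2)))), 4)) = Add(-4, Mul(Add(w, Add(-4, Mul(I, Pow(2, Rational(1, 2))))), 4)) = Add(-4, Mul(Add(-4, w, Mul(I, Pow(2, Rational(1, 2)))), 4)) = Add(-4, Add(-16, Mul(4, w), Mul(4, I, Pow(2, Rational(1, 2))))) = Add(-20, Mul(4, w), Mul(4, I, Pow(2, Rational(1, 2)))))
Add(-2385908, Add(870553, Mul(Mul(Function('a')(-3), 116), 29))) = Add(-2385908, Add(870553, Mul(Mul(Add(-20, Mul(4, -3), Mul(4, I, Pow(2, Rational(1, 2)))), 116), 29))) = Add(-2385908, Add(870553, Mul(Mul(Add(-20, -12, Mul(4, I, Pow(2, Rational(1, 2)))), 116), 29))) = Add(-2385908, Add(870553, Mul(Mul(Add(-32, Mul(4, I, Pow(2, Rational(1, 2)))), 116), 29))) = Add(-2385908, Add(870553, Mul(Add(-3712, Mul(464, I, Pow(2, Rational(1, 2)))), 29))) = Add(-2385908, Add(870553, Add(-107648, Mul(13456, I, Pow(2, Rational(1, 2)))))) = Add(-2385908, Add(762905, Mul(13456, I, Pow(2, Rational(1, 2))))) = Add(-1623003, Mul(13456, I, Pow(2, Rational(1, 2))))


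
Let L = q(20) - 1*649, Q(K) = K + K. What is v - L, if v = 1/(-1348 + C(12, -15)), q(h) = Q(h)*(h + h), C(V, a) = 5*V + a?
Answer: -1239154/1303 ≈ -951.00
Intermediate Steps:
Q(K) = 2*K
C(V, a) = a + 5*V
q(h) = 4*h² (q(h) = (2*h)*(h + h) = (2*h)*(2*h) = 4*h²)
v = -1/1303 (v = 1/(-1348 + (-15 + 5*12)) = 1/(-1348 + (-15 + 60)) = 1/(-1348 + 45) = 1/(-1303) = -1/1303 ≈ -0.00076746)
L = 951 (L = 4*20² - 1*649 = 4*400 - 649 = 1600 - 649 = 951)
v - L = -1/1303 - 1*951 = -1/1303 - 951 = -1239154/1303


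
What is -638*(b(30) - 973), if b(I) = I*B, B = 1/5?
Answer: 616946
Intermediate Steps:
B = 1/5 ≈ 0.20000
b(I) = I/5 (b(I) = I*(1/5) = I/5)
-638*(b(30) - 973) = -638*((1/5)*30 - 973) = -638*(6 - 973) = -638*(-967) = 616946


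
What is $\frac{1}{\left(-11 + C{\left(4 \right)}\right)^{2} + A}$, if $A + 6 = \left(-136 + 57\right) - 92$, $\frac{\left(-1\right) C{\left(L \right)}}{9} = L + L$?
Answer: $\frac{1}{6712} \approx 0.00014899$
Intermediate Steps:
$C{\left(L \right)} = - 18 L$ ($C{\left(L \right)} = - 9 \left(L + L\right) = - 9 \cdot 2 L = - 18 L$)
$A = -177$ ($A = -6 + \left(\left(-136 + 57\right) - 92\right) = -6 - 171 = -177$)
$\frac{1}{\left(-11 + C{\left(4 \right)}\right)^{2} + A} = \frac{1}{\left(-11 - 72\right)^{2} - 177} = \frac{1}{\left(-83\right)^{2} - 177} = \frac{1}{6889 - 177} = \frac{1}{6712}$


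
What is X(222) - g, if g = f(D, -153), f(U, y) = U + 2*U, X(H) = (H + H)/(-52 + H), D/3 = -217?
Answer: 166227/85 ≈ 1955.6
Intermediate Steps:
D = -651 (D = 3*(-217) = -651)
X(H) = 2*H/(-52 + H) (X(H) = (2*H)/(-52 + H) = 2*H/(-52 + H))
f(U, y) = 3*U
g = -1953 (g = 3*(-651) = -1953)
X(222) - g = 2*222/(-52 + 222) - 1*(-1953) = 2*222/170 + 1953 = 2*222*(1/170) + 1953 = 222/85 + 1953 = 166227/85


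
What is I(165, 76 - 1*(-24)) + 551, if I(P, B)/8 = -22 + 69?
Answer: 927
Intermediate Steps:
I(P, B) = 376 (I(P, B) = 8*(-22 + 69) = 8*47 = 376)
I(165, 76 - 1*(-24)) + 551 = 376 + 551 = 927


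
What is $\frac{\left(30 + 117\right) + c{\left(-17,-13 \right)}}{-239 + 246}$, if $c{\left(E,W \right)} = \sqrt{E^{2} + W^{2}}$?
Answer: $21 + \frac{\sqrt{458}}{7} \approx 24.057$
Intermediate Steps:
$\frac{\left(30 + 117\right) + c{\left(-17,-13 \right)}}{-239 + 246} = \frac{\left(30 + 117\right) + \sqrt{\left(-17\right)^{2} + \left(-13\right)^{2}}}{-239 + 246} = \frac{147 + \sqrt{289 + 169}}{7} = \left(147 + \sqrt{458}\right) \frac{1}{7} = 21 + \frac{\sqrt{458}}{7}$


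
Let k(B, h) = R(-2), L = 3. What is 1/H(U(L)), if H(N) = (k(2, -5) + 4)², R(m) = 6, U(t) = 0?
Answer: 1/100 ≈ 0.010000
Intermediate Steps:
k(B, h) = 6
H(N) = 100 (H(N) = (6 + 4)² = 10² = 100)
1/H(U(L)) = 1/100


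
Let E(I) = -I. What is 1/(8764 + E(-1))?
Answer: 1/8765 ≈ 0.00011409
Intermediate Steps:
1/(8764 + E(-1)) = 1/(8764 - 1*(-1)) = 1/(8764 + 1) = 1/8765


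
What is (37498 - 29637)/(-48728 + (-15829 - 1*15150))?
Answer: -7861/79707 ≈ -0.098624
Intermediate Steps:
(37498 - 29637)/(-48728 + (-15829 - 1*15150)) = 7861/(-48728 + (-15829 - 15150)) = 7861/(-48728 - 30979) = 7861/(-79707) = 7861*(-1/79707) = -7861/79707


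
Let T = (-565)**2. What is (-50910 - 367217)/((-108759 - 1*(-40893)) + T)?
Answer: -418127/251359 ≈ -1.6635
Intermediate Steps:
T = 319225
(-50910 - 367217)/((-108759 - 1*(-40893)) + T) = (-50910 - 367217)/((-108759 - 1*(-40893)) + 319225) = -418127/((-108759 + 40893) + 319225) = -418127/(-67866 + 319225) = -418127/251359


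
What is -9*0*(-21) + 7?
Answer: 7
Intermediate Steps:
-9*0*(-21) + 7 = 0*(-21) + 7 = 0 + 7 = 7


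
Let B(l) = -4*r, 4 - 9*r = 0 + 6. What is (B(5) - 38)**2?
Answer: 111556/81 ≈ 1377.2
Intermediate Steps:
r = -2/9 (r = 4/9 - (0 + 6)/9 = 4/9 - 1/9*6 = 4/9 - 2/3 = -2/9 ≈ -0.22222)
B(l) = 8/9 (B(l) = -4*(-2/9) = 8/9)
(B(5) - 38)**2 = (8/9 - 38)**2 = (-334/9)**2 = 111556/81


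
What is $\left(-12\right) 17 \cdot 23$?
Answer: $-4692$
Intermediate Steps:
$\left(-12\right) 17 \cdot 23 = \left(-204\right) 23 = -4692$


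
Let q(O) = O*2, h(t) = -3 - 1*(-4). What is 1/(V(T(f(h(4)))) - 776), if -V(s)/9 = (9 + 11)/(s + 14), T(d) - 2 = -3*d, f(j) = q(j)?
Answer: -1/794 ≈ -0.0012594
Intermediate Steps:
h(t) = 1 (h(t) = -3 + 4 = 1)
q(O) = 2*O
f(j) = 2*j
T(d) = 2 - 3*d
V(s) = -180/(14 + s) (V(s) = -9*(9 + 11)/(s + 14) = -180/(14 + s))
1/(V(T(f(h(4)))) - 776) = 1/(-180/(14 + (2 - 6)) - 776) = 1/(-180/(14 - 4) - 776) = 1/(-180/10 - 776) = 1/(-180*⅒ - 776) = 1/(-18 - 776) = 1/(-794) = -1/794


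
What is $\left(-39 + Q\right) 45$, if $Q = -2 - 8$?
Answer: $-2205$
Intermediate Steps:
$Q = -10$ ($Q = -2 - 8 = -10$)
$\left(-39 + Q\right) 45 = \left(-39 - 10\right) 45 = \left(-49\right) 45 = -2205$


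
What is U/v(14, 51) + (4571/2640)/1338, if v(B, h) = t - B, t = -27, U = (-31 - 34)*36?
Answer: 8265816211/144825120 ≈ 57.074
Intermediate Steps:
U = -2340 (U = -65*36 = -2340)
v(B, h) = -27 - B
U/v(14, 51) + (4571/2640)/1338 = -2340/(-27 - 1*14) + (4571/2640)/1338 = -2340/(-27 - 14) + (4571*(1/2640))*(1/1338) = -2340/(-41) + (4571/2640)*(1/1338) = -2340*(-1/41) + 4571/3532320 = 2340/41 + 4571/3532320 = 8265816211/144825120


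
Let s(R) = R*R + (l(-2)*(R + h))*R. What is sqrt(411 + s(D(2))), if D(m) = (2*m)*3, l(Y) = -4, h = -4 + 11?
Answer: I*sqrt(357) ≈ 18.894*I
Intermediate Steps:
h = 7
D(m) = 6*m
s(R) = R**2 + R*(-28 - 4*R) (s(R) = R*R + (-4*(R + 7))*R = R**2 + (-4*(7 + R))*R = R**2 + (-28 - 4*R)*R = R**2 + R*(-28 - 4*R))
sqrt(411 + s(D(2))) = sqrt(411 + (6*2)*(-28 - 18*2)) = sqrt(411 + 12*(-28 - 3*12)) = sqrt(411 + 12*(-28 - 36)) = sqrt(411 + 12*(-64)) = sqrt(411 - 768) = sqrt(-357) = I*sqrt(357)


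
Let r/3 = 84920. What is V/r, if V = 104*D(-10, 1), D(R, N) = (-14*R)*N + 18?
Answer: 2054/31845 ≈ 0.064500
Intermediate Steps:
D(R, N) = 18 - 14*N*R (D(R, N) = -14*N*R + 18 = 18 - 14*N*R)
r = 254760 (r = 3*84920 = 254760)
V = 16432 (V = 104*(18 - 14*1*(-10)) = 104*(18 + 140) = 104*158 = 16432)
V/r = 16432/254760 = 16432*(1/254760) = 2054/31845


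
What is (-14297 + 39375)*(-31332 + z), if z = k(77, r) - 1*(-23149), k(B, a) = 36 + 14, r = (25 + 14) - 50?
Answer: -203959374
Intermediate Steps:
r = -11 (r = 39 - 50 = -11)
k(B, a) = 50
z = 23199 (z = 50 - 1*(-23149) = 50 + 23149 = 23199)
(-14297 + 39375)*(-31332 + z) = (-14297 + 39375)*(-31332 + 23199) = 25078*(-8133) = -203959374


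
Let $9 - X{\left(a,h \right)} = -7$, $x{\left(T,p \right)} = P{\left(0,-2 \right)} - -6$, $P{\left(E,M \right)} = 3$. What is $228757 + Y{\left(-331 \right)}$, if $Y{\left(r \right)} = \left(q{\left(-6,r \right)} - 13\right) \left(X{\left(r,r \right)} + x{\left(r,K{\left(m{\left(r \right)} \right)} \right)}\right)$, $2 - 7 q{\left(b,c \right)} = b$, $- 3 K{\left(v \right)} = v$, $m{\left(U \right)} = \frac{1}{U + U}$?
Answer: $\frac{1599224}{7} \approx 2.2846 \cdot 10^{5}$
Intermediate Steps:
$m{\left(U \right)} = \frac{1}{2 U}$
$K{\left(v \right)} = - \frac{v}{3}$
$q{\left(b,c \right)} = \frac{2}{7} - \frac{b}{7}$
$x{\left(T,p \right)} = 9$ ($x{\left(T,p \right)} = 3 - -6 = 3 + 6 = 9$)
$X{\left(a,h \right)} = 16$ ($X{\left(a,h \right)} = 9 - -7 = 9 + 7 = 16$)
$Y{\left(r \right)} = - \frac{2075}{7}$ ($Y{\left(r \right)} = \left(\left(\frac{2}{7} - - \frac{6}{7}\right) - 13\right) \left(16 + 9\right) = \left(\left(\frac{2}{7} + \frac{6}{7}\right) - 13\right) 25 = \left(\frac{8}{7} - 13\right) 25 = \left(- \frac{83}{7}\right) 25 = - \frac{2075}{7}$)
$228757 + Y{\left(-331 \right)} = 228757 - \frac{2075}{7} = \frac{1599224}{7}$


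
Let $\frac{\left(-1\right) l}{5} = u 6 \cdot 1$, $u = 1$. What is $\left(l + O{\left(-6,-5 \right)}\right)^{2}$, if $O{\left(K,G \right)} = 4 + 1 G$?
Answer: $961$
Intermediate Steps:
$O{\left(K,G \right)} = 4 + G$
$l = -30$ ($l = - 5 \cdot 1 \cdot 6 \cdot 1 = - 5 \cdot 6 \cdot 1 = \left(-5\right) 6 = -30$)
$\left(l + O{\left(-6,-5 \right)}\right)^{2} = \left(-30 + \left(4 - 5\right)\right)^{2} = \left(-30 - 1\right)^{2} = \left(-31\right)^{2} = 961$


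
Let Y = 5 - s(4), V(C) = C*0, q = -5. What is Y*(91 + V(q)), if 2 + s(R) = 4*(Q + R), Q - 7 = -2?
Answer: -2639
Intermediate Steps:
Q = 5 (Q = 7 - 2 = 5)
s(R) = 18 + 4*R (s(R) = -2 + 4*(5 + R) = -2 + (20 + 4*R) = 18 + 4*R)
V(C) = 0
Y = -29 (Y = 5 - (18 + 4*4) = 5 - (18 + 16) = 5 - 1*34 = 5 - 34 = -29)
Y*(91 + V(q)) = -29*(91 + 0) = -29*91 = -2639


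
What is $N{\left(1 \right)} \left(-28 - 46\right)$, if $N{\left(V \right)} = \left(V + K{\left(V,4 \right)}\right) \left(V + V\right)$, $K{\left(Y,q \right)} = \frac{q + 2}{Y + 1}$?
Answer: $-592$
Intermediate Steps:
$K{\left(Y,q \right)} = \frac{2 + q}{1 + Y}$
$N{\left(V \right)} = 2 V \left(V + \frac{6}{1 + V}\right)$ ($N{\left(V \right)} = \left(V + \frac{2 + 4}{1 + V}\right) \left(V + V\right) = \left(V + \frac{1}{1 + V} 6\right) 2 V = \left(V + \frac{6}{1 + V}\right) 2 V = 2 V \left(V + \frac{6}{1 + V}\right)$)
$N{\left(1 \right)} \left(-28 - 46\right) = 2 \cdot 1 \frac{1}{1 + 1} \left(6 + 1 \left(1 + 1\right)\right) \left(-28 - 46\right) = 2 \cdot 1 \cdot \frac{1}{2} \left(6 + 1 \cdot 2\right) \left(-74\right) = 2 \cdot 1 \cdot \frac{1}{2} \left(6 + 2\right) \left(-74\right) = 2 \cdot 1 \cdot \frac{1}{2} \cdot 8 \left(-74\right) = 8 \left(-74\right) = -592$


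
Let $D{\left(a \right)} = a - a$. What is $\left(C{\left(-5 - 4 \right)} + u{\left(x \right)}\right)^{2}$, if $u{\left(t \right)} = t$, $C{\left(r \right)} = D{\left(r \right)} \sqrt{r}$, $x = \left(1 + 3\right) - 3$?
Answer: $1$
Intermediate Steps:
$x = 1$ ($x = 4 - 3 = 1$)
$D{\left(a \right)} = 0$
$C{\left(r \right)} = 0$ ($C{\left(r \right)} = 0 \sqrt{r} = 0$)
$\left(C{\left(-5 - 4 \right)} + u{\left(x \right)}\right)^{2} = \left(0 + 1\right)^{2} = 1^{2} = 1$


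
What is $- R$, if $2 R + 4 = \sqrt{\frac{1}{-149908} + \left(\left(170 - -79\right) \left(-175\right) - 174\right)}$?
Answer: $2 - \frac{i \sqrt{245786349510361}}{149908} \approx 2.0 - 104.58 i$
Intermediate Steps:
$R = -2 + \frac{i \sqrt{245786349510361}}{149908}$ ($R = -2 + \frac{\sqrt{\frac{1}{-149908} + \left(\left(170 - -79\right) \left(-175\right) - 174\right)}}{2} = -2 + \frac{\sqrt{- \frac{1}{149908} + \left(\left(170 + 79\right) \left(-175\right) - 174\right)}}{2} = -2 + \frac{\sqrt{- \frac{1}{149908} + \left(249 \left(-175\right) - 174\right)}}{2} = -2 + \frac{\sqrt{- \frac{1}{149908} - 43749}}{2} = -2 + \frac{\sqrt{- \frac{6558325093}{149908}}}{2} = -2 + \frac{\frac{1}{74954} i \sqrt{245786349510361}}{2} = -2 + \frac{i \sqrt{245786349510361}}{149908} \approx -2.0 + 104.58 i$)
$- R = - (-2 + \frac{i \sqrt{245786349510361}}{149908}) = 2 - \frac{i \sqrt{245786349510361}}{149908}$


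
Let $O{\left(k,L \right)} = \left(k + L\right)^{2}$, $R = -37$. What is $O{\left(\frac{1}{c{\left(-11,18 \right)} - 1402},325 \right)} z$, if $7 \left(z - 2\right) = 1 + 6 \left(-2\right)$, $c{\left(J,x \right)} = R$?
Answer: $\frac{656156910828}{14495047} \approx 45268.0$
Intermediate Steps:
$c{\left(J,x \right)} = -37$
$O{\left(k,L \right)} = \left(L + k\right)^{2}$
$z = \frac{3}{7}$ ($z = 2 + \frac{1 + 6 \left(-2\right)}{7} = 2 + \frac{1 - 12}{7} = 2 + \frac{1}{7} \left(-11\right) = 2 - \frac{11}{7} = \frac{3}{7} \approx 0.42857$)
$O{\left(\frac{1}{c{\left(-11,18 \right)} - 1402},325 \right)} z = \left(325 + \frac{1}{-37 - 1402}\right)^{2} \cdot \frac{3}{7} = \left(325 + \frac{1}{-1439}\right)^{2} \cdot \frac{3}{7} = \left(325 - \frac{1}{1439}\right)^{2} \cdot \frac{3}{7} = \left(\frac{467674}{1439}\right)^{2} \cdot \frac{3}{7} = \frac{218718970276}{2070721} \cdot \frac{3}{7} = \frac{656156910828}{14495047}$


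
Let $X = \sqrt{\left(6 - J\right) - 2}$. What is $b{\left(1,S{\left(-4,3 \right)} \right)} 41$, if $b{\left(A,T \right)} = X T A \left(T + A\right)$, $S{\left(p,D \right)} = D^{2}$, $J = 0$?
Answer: $7380$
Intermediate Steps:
$X = 2$ ($X = \sqrt{\left(6 - 0\right) - 2} = \sqrt{\left(6 + 0\right) - 2} = \sqrt{6 - 2} = \sqrt{4} = 2$)
$b{\left(A,T \right)} = 2 A T \left(A + T\right)$ ($b{\left(A,T \right)} = 2 T A \left(T + A\right) = 2 A T \left(A + T\right)$)
$b{\left(1,S{\left(-4,3 \right)} \right)} 41 = 2 \cdot 1 \cdot 3^{2} \left(1 + 3^{2}\right) 41 = 2 \cdot 1 \cdot 9 \left(1 + 9\right) 41 = 2 \cdot 1 \cdot 9 \cdot 10 \cdot 41 = 180 \cdot 41 = 7380$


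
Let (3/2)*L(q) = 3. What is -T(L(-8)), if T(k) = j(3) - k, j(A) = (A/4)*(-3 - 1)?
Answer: 5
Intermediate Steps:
L(q) = 2 (L(q) = (⅔)*3 = 2)
j(A) = -A (j(A) = (A*(¼))*(-4) = (A/4)*(-4) = -A)
T(k) = -3 - k (T(k) = -1*3 - k = -3 - k)
-T(L(-8)) = -(-3 - 1*2) = -(-3 - 2) = -1*(-5) = 5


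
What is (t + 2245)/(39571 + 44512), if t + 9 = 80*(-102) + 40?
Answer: -5884/84083 ≈ -0.069978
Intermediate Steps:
t = -8129 (t = -9 + (80*(-102) + 40) = -9 + (-8160 + 40) = -9 - 8120 = -8129)
(t + 2245)/(39571 + 44512) = (-8129 + 2245)/(39571 + 44512) = -5884/84083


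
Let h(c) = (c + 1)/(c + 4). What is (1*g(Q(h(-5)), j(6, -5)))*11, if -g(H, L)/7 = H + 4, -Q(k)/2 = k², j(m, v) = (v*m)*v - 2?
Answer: 2156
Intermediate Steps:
h(c) = (1 + c)/(4 + c)
j(m, v) = -2 + m*v² (j(m, v) = (m*v)*v - 2 = m*v² - 2 = -2 + m*v²)
Q(k) = -2*k²
g(H, L) = -28 - 7*H (g(H, L) = -7*(H + 4) = -7*(4 + H) = -28 - 7*H)
(1*g(Q(h(-5)), j(6, -5)))*11 = (1*(-28 - (-14)*((1 - 5)/(4 - 5))²))*11 = (1*(-28 - (-14)*(-4/(-1))²))*11 = (1*(-28 - (-14)*(-1*(-4))²))*11 = (1*(-28 - (-14)*4²))*11 = (1*(-28 - (-14)*16))*11 = (1*(-28 - 7*(-32)))*11 = (1*(-28 + 224))*11 = (1*196)*11 = 196*11 = 2156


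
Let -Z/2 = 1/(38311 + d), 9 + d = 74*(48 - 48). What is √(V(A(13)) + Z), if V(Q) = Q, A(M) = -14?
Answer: I*√5134670365/19151 ≈ 3.7417*I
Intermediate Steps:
d = -9 (d = -9 + 74*(48 - 48) = -9 + 74*0 = -9 + 0 = -9)
Z = -1/19151 (Z = -2/(38311 - 9) = -2/38302 = -2*1/38302 = -1/19151 ≈ -5.2217e-5)
√(V(A(13)) + Z) = √(-14 - 1/19151) = √(-268115/19151) = I*√5134670365/19151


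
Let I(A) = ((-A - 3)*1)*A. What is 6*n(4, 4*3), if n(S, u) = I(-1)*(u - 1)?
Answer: 132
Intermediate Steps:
I(A) = A*(-3 - A) (I(A) = ((-3 - A)*1)*A = (-3 - A)*A = A*(-3 - A))
n(S, u) = -2 + 2*u (n(S, u) = (-1*(-1)*(3 - 1))*(u - 1) = (-1*(-1)*2)*(-1 + u) = 2*(-1 + u) = -2 + 2*u)
6*n(4, 4*3) = 6*(-2 + 2*(4*3)) = 6*(-2 + 2*12) = 6*(-2 + 24) = 6*22 = 132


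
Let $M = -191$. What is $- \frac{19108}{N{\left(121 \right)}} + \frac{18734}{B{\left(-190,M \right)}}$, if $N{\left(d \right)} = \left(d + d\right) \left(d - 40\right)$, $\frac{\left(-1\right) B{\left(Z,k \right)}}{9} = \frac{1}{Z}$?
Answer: $\frac{3876242386}{9801} \approx 3.9549 \cdot 10^{5}$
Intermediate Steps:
$B{\left(Z,k \right)} = - \frac{9}{Z}$
$N{\left(d \right)} = 2 d \left(-40 + d\right)$
$- \frac{19108}{N{\left(121 \right)}} + \frac{18734}{B{\left(-190,M \right)}} = - \frac{19108}{2 \cdot 121 \left(-40 + 121\right)} + \frac{18734}{\left(-9\right) \frac{1}{-190}} = - \frac{19108}{2 \cdot 121 \cdot 81} + \frac{18734}{\left(-9\right) \left(- \frac{1}{190}\right)} = - \frac{19108}{19602} + \frac{18734}{\frac{9}{190}} = \left(-19108\right) \frac{1}{19602} + 18734 \cdot \frac{190}{9} = - \frac{9554}{9801} + \frac{3559460}{9} = \frac{3876242386}{9801}$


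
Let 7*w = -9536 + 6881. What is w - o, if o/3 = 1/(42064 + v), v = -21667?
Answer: -18051352/47593 ≈ -379.29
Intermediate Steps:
w = -2655/7 (w = (-9536 + 6881)/7 = (1/7)*(-2655) = -2655/7 ≈ -379.29)
o = 1/6799 (o = 3/(42064 - 21667) = 3/20397 = 3*(1/20397) = 1/6799 ≈ 0.00014708)
w - o = -2655/7 - 1*1/6799 = -2655/7 - 1/6799 = -18051352/47593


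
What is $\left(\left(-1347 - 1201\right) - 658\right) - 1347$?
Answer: $-4553$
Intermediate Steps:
$\left(\left(-1347 - 1201\right) - 658\right) - 1347 = \left(-2548 - 658\right) - 1347 = -3206 - 1347 = -4553$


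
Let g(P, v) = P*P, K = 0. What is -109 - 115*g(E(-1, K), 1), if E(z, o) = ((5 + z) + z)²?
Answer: -9424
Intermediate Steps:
E(z, o) = (5 + 2*z)²
g(P, v) = P²
-109 - 115*g(E(-1, K), 1) = -109 - 115*(5 + 2*(-1))⁴ = -109 - 115*(5 - 2)⁴ = -109 - 115*(3²)² = -109 - 115*9² = -109 - 115*81 = -109 - 9315 = -9424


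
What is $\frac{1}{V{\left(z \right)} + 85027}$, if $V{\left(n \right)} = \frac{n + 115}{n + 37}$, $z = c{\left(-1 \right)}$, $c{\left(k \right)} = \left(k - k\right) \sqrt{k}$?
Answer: $\frac{37}{3146114} \approx 1.1761 \cdot 10^{-5}$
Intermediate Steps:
$c{\left(k \right)} = 0$ ($c{\left(k \right)} = 0 \sqrt{k} = 0$)
$z = 0$
$V{\left(n \right)} = \frac{115 + n}{37 + n}$
$\frac{1}{V{\left(z \right)} + 85027} = \frac{1}{\frac{115 + 0}{37 + 0} + 85027} = \frac{1}{\frac{1}{37} \cdot 115 + 85027} = \frac{1}{\frac{115}{37} + 85027} = \frac{1}{\frac{3146114}{37}} = \frac{37}{3146114}$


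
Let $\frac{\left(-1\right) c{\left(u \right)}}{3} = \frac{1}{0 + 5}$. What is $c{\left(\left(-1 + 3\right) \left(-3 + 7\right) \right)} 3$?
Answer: $- \frac{9}{5} \approx -1.8$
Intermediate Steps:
$c{\left(u \right)} = - \frac{3}{5}$ ($c{\left(u \right)} = - \frac{3}{0 + 5} = - \frac{3}{5}$)
$c{\left(\left(-1 + 3\right) \left(-3 + 7\right) \right)} 3 = \left(- \frac{3}{5}\right) 3 = - \frac{9}{5}$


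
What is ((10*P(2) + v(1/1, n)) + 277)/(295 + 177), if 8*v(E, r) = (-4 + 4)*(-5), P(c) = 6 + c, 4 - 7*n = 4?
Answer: 357/472 ≈ 0.75636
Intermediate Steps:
n = 0 (n = 4/7 - ⅐*4 = 4/7 - 4/7 = 0)
v(E, r) = 0 (v(E, r) = ((-4 + 4)*(-5))/8 = (0*(-5))/8 = (⅛)*0 = 0)
((10*P(2) + v(1/1, n)) + 277)/(295 + 177) = ((10*(6 + 2) + 0) + 277)/(295 + 177) = ((10*8 + 0) + 277)/472 = ((80 + 0) + 277)*(1/472) = (80 + 277)*(1/472) = 357*(1/472) = 357/472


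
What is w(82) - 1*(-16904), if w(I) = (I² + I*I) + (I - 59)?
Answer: 30375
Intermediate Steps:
w(I) = -59 + I + 2*I² (w(I) = (I² + I²) + (-59 + I) = 2*I² + (-59 + I) = -59 + I + 2*I²)
w(82) - 1*(-16904) = (-59 + 82 + 2*82²) - 1*(-16904) = (-59 + 82 + 2*6724) + 16904 = (-59 + 82 + 13448) + 16904 = 13471 + 16904 = 30375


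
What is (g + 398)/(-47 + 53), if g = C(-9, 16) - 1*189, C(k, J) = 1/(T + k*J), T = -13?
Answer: 16406/471 ≈ 34.832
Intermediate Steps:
C(k, J) = 1/(-13 + J*k) (C(k, J) = 1/(-13 + k*J) = 1/(-13 + J*k))
g = -29674/157 (g = 1/(-13 + 16*(-9)) - 1*189 = 1/(-13 - 144) - 189 = 1/(-157) - 189 = -1/157 - 189 = -29674/157 ≈ -189.01)
(g + 398)/(-47 + 53) = (-29674/157 + 398)/(-47 + 53) = (32812/157)/6 = (32812/157)*(⅙) = 16406/471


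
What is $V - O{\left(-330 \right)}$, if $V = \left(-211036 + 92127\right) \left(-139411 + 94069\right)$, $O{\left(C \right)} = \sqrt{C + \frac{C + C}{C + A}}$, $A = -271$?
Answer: $5391571878 - \frac{i \sqrt{118799670}}{601} \approx 5.3916 \cdot 10^{9} - 18.136 i$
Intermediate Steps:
$O{\left(C \right)} = \sqrt{C + \frac{2 C}{-271 + C}}$ ($O{\left(C \right)} = \sqrt{C + \frac{C + C}{C - 271}} = \sqrt{C + \frac{2 C}{-271 + C}}$)
$V = 5391571878$ ($V = \left(-118909\right) \left(-45342\right) = 5391571878$)
$V - O{\left(-330 \right)} = 5391571878 - \sqrt{- \frac{330 \left(-269 - 330\right)}{-271 - 330}} = 5391571878 - \sqrt{\left(-330\right) \frac{1}{-601} \left(-599\right)} = 5391571878 - \sqrt{\left(-330\right) \left(- \frac{1}{601}\right) \left(-599\right)} = 5391571878 - \sqrt{- \frac{197670}{601}} = 5391571878 - \frac{i \sqrt{118799670}}{601}$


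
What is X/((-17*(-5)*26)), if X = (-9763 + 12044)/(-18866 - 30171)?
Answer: -2281/108371770 ≈ -2.1048e-5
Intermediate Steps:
X = -2281/49037 (X = 2281/(-49037) = 2281*(-1/49037) = -2281/49037 ≈ -0.046516)
X/((-17*(-5)*26)) = -2281/(49037*(-17*(-5)*26)) = -2281/(49037*(85*26)) = -2281/49037/2210 = -2281/49037*1/2210 = -2281/108371770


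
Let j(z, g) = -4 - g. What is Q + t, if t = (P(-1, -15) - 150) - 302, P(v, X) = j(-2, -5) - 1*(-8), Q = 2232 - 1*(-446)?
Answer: 2235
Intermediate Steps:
Q = 2678 (Q = 2232 + 446 = 2678)
P(v, X) = 9 (P(v, X) = (-4 - 1*(-5)) - 1*(-8) = (-4 + 5) + 8 = 1 + 8 = 9)
t = -443 (t = (9 - 150) - 302 = -141 - 302 = -443)
Q + t = 2678 - 443 = 2235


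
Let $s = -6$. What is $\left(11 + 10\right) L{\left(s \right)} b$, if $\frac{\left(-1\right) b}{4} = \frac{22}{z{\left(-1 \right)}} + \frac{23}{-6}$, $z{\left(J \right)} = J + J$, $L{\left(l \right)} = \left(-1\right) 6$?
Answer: $-7476$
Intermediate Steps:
$L{\left(l \right)} = -6$
$z{\left(J \right)} = 2 J$
$b = \frac{178}{3}$ ($b = - 4 \left(\frac{22}{2 \left(-1\right)} + \frac{23}{-6}\right) = - 4 \left(\frac{22}{-2} + 23 \left(- \frac{1}{6}\right)\right) = - 4 \left(22 \left(- \frac{1}{2}\right) - \frac{23}{6}\right) = - 4 \left(-11 - \frac{23}{6}\right) = \left(-4\right) \left(- \frac{89}{6}\right) = \frac{178}{3} \approx 59.333$)
$\left(11 + 10\right) L{\left(s \right)} b = \left(11 + 10\right) \left(-6\right) \frac{178}{3} = 21 \left(-6\right) \frac{178}{3} = \left(-126\right) \frac{178}{3} = -7476$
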